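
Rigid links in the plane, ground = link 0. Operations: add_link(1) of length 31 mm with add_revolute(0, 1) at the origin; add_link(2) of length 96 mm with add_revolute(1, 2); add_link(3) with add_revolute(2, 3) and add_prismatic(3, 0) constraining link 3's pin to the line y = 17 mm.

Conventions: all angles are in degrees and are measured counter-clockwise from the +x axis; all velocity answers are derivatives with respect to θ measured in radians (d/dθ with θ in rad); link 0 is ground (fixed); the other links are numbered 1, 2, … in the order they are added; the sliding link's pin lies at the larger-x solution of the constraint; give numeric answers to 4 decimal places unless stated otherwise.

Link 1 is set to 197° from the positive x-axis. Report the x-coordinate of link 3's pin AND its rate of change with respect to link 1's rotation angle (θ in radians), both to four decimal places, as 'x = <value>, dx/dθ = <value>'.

geometry: r = 31 mm, L = 96 mm, e = 17 mm
crank pin P = (r cos θ, r sin θ) = (-29.645447, -9.063523)
h = r sin θ − e = -9.063523 − 17 = -26.063523
x = r cos θ + √(L² − h²) = -29.645447 + 92.394225 = 62.748777
dx/dθ = −r sin θ − h·r cos θ/√(L² − h²) (θ in radians; h = -26.063523) = 0.700827

x = 62.7488, dx/dθ = 0.7008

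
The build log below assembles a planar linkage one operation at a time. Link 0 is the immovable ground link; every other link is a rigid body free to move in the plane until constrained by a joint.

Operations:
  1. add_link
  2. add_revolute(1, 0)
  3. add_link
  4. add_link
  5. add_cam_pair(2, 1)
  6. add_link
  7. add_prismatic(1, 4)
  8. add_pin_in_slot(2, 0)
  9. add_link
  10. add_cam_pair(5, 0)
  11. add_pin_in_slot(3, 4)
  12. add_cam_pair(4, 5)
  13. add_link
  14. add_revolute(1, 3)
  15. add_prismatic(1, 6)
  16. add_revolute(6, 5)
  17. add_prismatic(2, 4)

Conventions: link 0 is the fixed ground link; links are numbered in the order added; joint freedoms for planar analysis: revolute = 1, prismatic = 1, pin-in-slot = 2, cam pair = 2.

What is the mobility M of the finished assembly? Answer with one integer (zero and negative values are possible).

ground; <1,0,0>
#1 <2,0,0>
R:1↔0 J1 <2,1,0>
#2 <3,1,0>
#3 <4,1,0>
C:2↔1 J2 <4,1,1>
#4 <5,1,1>
P:1↔4 J1 <5,2,1>
PS:2↔0 J2 <5,2,2>
#5 <6,2,2>
C:5↔0 J2 <6,2,3>
PS:3↔4 J2 <6,2,4>
C:4↔5 J2 <6,2,5>
#6 <7,2,5>
R:1↔3 J1 <7,3,5>
P:1↔6 J1 <7,4,5>
R:6↔5 J1 <7,5,5>
P:2↔4 J1 <7,6,5>
3×6 − 2×6 − 1×5 = 1

M = 1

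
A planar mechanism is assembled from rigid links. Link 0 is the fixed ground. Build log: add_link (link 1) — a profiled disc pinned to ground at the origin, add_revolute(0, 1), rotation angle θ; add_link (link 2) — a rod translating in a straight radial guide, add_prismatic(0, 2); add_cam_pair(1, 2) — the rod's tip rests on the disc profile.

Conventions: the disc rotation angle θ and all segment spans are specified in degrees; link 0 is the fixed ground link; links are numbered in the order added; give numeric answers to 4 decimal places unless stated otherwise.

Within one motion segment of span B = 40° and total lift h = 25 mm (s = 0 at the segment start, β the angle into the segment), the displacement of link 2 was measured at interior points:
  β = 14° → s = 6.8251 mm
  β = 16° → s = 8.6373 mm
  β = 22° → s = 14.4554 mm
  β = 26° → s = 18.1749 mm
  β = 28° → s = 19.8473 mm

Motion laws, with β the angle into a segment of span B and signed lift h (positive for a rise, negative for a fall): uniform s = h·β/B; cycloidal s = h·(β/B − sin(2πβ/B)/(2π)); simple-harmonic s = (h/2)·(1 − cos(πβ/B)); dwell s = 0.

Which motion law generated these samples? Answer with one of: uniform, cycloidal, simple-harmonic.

candidates at β/B = r: uniform s = h·r (linear in β); cycloidal s = h·(r − sin(2πr)/(2π)); simple-harmonic s = (h/2)(1 − cos(πr))
β=14°: printed 6.8251 | uniform 8.7500, cycloidal 5.5310, simple-harmonic 6.8251
β=16°: printed 8.6373 | uniform 10.0000, cycloidal 7.6613, simple-harmonic 8.6373
β=22°: printed 14.4554 | uniform 13.7500, cycloidal 14.9795, simple-harmonic 14.4554
β=26°: printed 18.1749 | uniform 16.2500, cycloidal 19.4690, simple-harmonic 18.1749
β=28°: printed 19.8473 | uniform 17.5000, cycloidal 21.2841, simple-harmonic 19.8473
only one law matches every sample → simple-harmonic

simple-harmonic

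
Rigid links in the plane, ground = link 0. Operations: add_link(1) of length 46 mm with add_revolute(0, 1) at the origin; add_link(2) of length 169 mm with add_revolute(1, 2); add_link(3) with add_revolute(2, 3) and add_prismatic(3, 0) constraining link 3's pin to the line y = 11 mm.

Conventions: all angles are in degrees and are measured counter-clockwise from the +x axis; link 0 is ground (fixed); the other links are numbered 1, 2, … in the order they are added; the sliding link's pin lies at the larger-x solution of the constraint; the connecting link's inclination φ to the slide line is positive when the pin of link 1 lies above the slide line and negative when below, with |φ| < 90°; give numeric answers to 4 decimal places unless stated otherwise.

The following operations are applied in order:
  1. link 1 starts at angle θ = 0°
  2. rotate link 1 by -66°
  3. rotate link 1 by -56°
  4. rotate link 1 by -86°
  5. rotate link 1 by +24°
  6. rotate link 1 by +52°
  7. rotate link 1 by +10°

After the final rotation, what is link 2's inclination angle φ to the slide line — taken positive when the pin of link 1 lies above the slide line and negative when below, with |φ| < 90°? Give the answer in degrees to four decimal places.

geometry: r = 46 mm, L = 169 mm, e = 11 mm; θ starts at 0°
rotate link 1 by -66°: θ ← 0° -66° = -66°
rotate link 1 by -56°: θ ← -66° -56° = -122°
rotate link 1 by -86°: θ ← -122° -86° = -208°
rotate link 1 by +24°: θ ← -208° +24° = -184°
rotate link 1 by +52°: θ ← -184° +52° = -132°
rotate link 1 by +10°: θ ← -132° +10° = -122°
h = r sin θ − e = -39.010212 − 11 = -50.010212
sin φ = h / L = -50.010212 / 169 = -0.29591842
φ = arcsin(-0.29591842) = -17.212618°

-17.2126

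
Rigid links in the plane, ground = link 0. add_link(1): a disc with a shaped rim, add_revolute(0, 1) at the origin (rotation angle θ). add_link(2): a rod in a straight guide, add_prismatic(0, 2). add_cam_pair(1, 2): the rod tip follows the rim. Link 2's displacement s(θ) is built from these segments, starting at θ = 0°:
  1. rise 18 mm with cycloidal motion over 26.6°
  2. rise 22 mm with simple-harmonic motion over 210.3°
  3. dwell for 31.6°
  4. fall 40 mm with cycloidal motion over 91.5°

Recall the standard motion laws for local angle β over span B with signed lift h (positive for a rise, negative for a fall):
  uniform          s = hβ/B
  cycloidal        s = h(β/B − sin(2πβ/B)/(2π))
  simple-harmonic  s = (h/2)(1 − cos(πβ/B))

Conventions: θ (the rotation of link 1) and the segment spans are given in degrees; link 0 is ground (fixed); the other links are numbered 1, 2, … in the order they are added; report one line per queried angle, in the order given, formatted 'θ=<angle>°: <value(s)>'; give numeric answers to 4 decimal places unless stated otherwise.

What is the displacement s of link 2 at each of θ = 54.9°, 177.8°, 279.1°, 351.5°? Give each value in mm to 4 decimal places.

segment 1 (0° to 26.6°, cycloidal, h = 18) is passed completely: s = 0.0000 + (18) = 18.0000
θ = 54.9° falls in segment 2 (26.6° to 236.9°, simple-harmonic, h = 22): β = 54.9 − 26.6 = 28.3°, B = 210.3°; Δs = 22/2·(1 − cos(π·0.1346)) = 0.9685; s = 18.0000 + 0.9685 = 18.9685
θ = 177.8° falls in segment 2 (26.6° to 236.9°, simple-harmonic, h = 22): β = 177.8 − 26.6 = 151.2°, B = 210.3°; Δs = 22/2·(1 − cos(π·0.7190)) = 17.9843; s = 18.0000 + 17.9843 = 35.9843
segment 2 (26.6° to 236.9°, simple-harmonic, h = 22) is passed completely: s = 18.0000 + (22) = 40.0000
segment 3 (236.9° to 268.5°, dwell): s unchanged at 40.0000
θ = 279.1° falls in segment 4 (268.5° to 360°, cycloidal, h = -40): β = 279.1 − 268.5 = 10.6°, B = 91.5°; Δs = -40·(0.1158 − sin(2π·0.1158)/(2π)) = -0.3985; s = 40.0000 − 0.3985 = 39.6015
θ = 351.5° falls in segment 4 (268.5° to 360°, cycloidal, h = -40): β = 351.5 − 268.5 = 83°, B = 91.5°; Δs = -40·(0.9071 − sin(2π·0.9071)/(2π)) = -39.7926; s = 40.0000 − 39.7926 = 0.2074

θ=54.9°: 18.9685
θ=177.8°: 35.9843
θ=279.1°: 39.6015
θ=351.5°: 0.2074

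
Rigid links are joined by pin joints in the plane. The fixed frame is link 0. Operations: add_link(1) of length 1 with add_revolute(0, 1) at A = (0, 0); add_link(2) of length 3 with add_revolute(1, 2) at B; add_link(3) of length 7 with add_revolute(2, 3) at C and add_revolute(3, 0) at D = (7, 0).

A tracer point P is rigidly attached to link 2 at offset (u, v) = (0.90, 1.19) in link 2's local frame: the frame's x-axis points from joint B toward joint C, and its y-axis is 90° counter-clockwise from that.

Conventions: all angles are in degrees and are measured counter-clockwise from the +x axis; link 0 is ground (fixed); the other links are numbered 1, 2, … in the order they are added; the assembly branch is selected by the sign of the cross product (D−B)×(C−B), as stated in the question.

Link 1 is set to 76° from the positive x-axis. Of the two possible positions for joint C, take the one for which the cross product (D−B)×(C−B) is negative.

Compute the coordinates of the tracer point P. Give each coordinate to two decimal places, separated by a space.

A=(0,0), D=(7.00,0)
B = A + 1.00·(cos76°, sin76°) = (0.2419, 0.9703)
|BD| = 6.8274
circle(B,3.00) ∩ circle(D,7.00): a=0.4843, h=2.9606
  candidates: C₊=(1.1421,3.8321) cross=20.213; C₋=(0.3006,-2.0291) cross=-20.213
  branch - wants cross < 0 → take C=(0.3006,-2.0291) (cross=-20.213)
ex = (C−B)/|BC| = (0.0195,-0.9998); ey = (0.9998,0.0195)
P = B + 0.90·ex + 1.19·ey = (1.4493,0.0937)

1.45 0.09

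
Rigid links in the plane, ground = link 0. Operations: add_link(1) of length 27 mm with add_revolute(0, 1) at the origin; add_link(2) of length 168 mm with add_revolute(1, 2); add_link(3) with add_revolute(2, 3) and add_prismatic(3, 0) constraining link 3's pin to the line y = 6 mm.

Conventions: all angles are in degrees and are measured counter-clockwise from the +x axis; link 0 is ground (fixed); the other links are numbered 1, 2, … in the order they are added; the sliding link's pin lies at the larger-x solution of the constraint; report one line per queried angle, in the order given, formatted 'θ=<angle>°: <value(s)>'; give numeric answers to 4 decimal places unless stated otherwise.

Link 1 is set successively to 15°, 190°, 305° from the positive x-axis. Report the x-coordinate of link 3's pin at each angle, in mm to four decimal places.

geometry: r = 27 mm, L = 168 mm, e = 6 mm
θ=15°: crank pin P = (r cos θ, r sin θ) = (26.079997, 6.988114)
θ=15°: h = r sin θ − e = 6.988114 − 6 = 0.988114
θ=15°: x = r cos θ + √(L² − h²) = 26.079997 + 167.997094 = 194.077091
θ=190°: crank pin P = (r cos θ, r sin θ) = (-26.589809, -4.688501)
θ=190°: h = r sin θ − e = -4.688501 − 6 = -10.688501
θ=190°: x = r cos θ + √(L² − h²) = -26.589809 + 167.659643 = 141.069834
θ=305°: crank pin P = (r cos θ, r sin θ) = (15.486564, -22.117105)
θ=305°: h = r sin θ − e = -22.117105 − 6 = -28.117105
θ=305°: x = r cos θ + √(L² − h²) = 15.486564 + 165.630397 = 181.116961

θ=15°: 194.0771
θ=190°: 141.0698
θ=305°: 181.1170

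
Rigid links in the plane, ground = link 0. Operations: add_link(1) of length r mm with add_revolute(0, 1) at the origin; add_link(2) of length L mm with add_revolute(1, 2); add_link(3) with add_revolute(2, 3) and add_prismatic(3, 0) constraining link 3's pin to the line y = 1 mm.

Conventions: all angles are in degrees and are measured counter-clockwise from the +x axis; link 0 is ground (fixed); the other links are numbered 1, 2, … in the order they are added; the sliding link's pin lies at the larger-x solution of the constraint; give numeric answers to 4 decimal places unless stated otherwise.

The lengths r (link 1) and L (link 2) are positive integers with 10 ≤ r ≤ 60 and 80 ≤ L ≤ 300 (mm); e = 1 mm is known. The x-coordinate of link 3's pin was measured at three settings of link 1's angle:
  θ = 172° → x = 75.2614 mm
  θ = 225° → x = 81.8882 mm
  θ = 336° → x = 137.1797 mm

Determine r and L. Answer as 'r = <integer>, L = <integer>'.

constraint per measurement: (x − r cos θ)² + (r sin θ − e)² = L²
subtracting the θ₁ and θ₂ equations cancels the r² and L² terms:
r = (x₁² − x₂²) / (2[(x₁cos θ₁ + e sin θ₁) − (x₂cos θ₂ + e sin θ₂)]) = 32.9996 → r = 33
L² = (x₁ − r cos θ₁)² + (r sin θ₁ − e)² = 11664.0043 → L = 108.0000 → L = 108
check at θ₃=336°: x = 137.1797 (printed 137.1797) ✓

r = 33, L = 108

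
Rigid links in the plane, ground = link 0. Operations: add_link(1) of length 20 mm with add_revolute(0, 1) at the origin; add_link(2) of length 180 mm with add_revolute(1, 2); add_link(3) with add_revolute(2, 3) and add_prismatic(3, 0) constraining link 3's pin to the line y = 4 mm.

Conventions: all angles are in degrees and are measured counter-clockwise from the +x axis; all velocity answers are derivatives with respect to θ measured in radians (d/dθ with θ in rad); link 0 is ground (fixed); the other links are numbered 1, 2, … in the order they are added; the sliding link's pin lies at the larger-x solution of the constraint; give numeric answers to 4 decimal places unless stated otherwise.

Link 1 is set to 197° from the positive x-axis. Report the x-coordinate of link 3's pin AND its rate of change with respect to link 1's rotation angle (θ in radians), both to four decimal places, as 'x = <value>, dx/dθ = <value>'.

geometry: r = 20 mm, L = 180 mm, e = 4 mm
crank pin P = (r cos θ, r sin θ) = (-19.126095, -5.847434)
h = r sin θ − e = -5.847434 − 4 = -9.847434
x = r cos θ + √(L² − h²) = -19.126095 + 179.730432 = 160.604336
dx/dθ = −r sin θ − h·r cos θ/√(L² − h²) (θ in radians; h = -9.847434) = 4.799515

x = 160.6043, dx/dθ = 4.7995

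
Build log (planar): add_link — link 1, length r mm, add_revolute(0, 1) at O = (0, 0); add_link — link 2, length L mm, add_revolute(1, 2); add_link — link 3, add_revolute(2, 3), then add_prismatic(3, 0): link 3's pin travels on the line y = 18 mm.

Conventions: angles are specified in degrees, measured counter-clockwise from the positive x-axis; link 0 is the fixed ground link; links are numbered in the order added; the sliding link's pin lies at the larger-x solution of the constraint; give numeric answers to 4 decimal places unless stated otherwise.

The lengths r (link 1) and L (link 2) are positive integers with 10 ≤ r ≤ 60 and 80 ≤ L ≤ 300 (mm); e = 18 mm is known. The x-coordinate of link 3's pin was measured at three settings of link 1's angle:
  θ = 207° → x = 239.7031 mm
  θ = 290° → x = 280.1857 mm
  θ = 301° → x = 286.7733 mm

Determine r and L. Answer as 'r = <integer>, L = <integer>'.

constraint per measurement: (x − r cos θ)² + (r sin θ − e)² = L²
subtracting the θ₁ and θ₂ equations cancels the r² and L² terms:
r = (x₁² − x₂²) / (2[(x₁cos θ₁ + e sin θ₁) − (x₂cos θ₂ + e sin θ₂)]) = 35.0000 → r = 35
L² = (x₁ − r cos θ₁)² + (r sin θ₁ − e)² = 74528.9960 → L = 273.0000 → L = 273
check at θ₃=301°: x = 286.7733 (printed 286.7733) ✓

r = 35, L = 273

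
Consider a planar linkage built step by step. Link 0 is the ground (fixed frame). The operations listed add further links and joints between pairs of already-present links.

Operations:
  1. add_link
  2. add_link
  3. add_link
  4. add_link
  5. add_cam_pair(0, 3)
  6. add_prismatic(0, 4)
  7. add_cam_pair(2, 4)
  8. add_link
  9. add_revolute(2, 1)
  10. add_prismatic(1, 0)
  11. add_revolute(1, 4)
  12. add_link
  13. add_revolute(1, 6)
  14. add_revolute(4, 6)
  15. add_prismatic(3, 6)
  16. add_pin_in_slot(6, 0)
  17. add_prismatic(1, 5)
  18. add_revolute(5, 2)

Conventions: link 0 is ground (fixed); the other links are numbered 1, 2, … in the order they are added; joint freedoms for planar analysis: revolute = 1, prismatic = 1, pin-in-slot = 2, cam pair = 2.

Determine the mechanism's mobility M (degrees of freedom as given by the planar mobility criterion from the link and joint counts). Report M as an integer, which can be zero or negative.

link 0 = ground. State L|J1|J2 = 1|0|0
+link1  2|0|0
+link2  3|0|0
+link3  4|0|0
+link4  5|0|0
C(0,3) f=2→J2  5|0|1
P(0,4) f=1→J1  5|1|1
C(2,4) f=2→J2  5|1|2
+link5  6|1|2
R(2,1) f=1→J1  6|2|2
P(1,0) f=1→J1  6|3|2
R(1,4) f=1→J1  6|4|2
+link6  7|4|2
R(1,6) f=1→J1  7|5|2
R(4,6) f=1→J1  7|6|2
P(3,6) f=1→J1  7|7|2
PS(6,0) f=2→J2  7|7|3
P(1,5) f=1→J1  7|8|3
R(5,2) f=1→J1  7|9|3
M = 3(7−1)−2·9−3 = 18−18−3 = -3

M = -3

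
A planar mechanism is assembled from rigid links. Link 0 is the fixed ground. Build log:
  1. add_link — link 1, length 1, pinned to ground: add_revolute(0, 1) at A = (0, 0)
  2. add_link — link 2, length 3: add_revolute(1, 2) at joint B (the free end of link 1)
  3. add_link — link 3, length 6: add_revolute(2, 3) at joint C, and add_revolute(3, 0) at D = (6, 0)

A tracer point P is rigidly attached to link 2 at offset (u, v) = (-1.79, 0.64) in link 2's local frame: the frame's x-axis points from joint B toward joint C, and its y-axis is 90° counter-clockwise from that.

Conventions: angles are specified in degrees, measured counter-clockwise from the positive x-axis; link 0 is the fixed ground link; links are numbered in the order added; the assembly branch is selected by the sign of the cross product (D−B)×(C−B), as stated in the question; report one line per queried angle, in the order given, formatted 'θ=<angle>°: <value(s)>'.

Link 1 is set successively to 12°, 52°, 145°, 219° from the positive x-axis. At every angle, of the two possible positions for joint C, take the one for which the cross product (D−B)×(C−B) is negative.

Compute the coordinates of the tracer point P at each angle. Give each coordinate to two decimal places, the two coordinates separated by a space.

A=(0,0), D=(6.00,0)
θ=12°: B = A + 1.00·(cos12°, sin12°) = (0.9781, 0.2079)
θ=12°: |BD| = 5.0262
θ=12°: circle(B,3.00) ∩ circle(D,6.00): a=-0.1729, h=2.9950
θ=12°:   candidates: C₊=(0.9293,3.2075) cross=15.053; C₋=(0.6815,-2.7774) cross=-15.053
θ=12°:   branch - wants cross < 0 → take C=(0.6815,-2.7774) (cross=-15.053)
θ=12°: ex = (C−B)/|BC| = (-0.0989,-0.9951); ey = (0.9951,-0.0989)
θ=12°: P = B + -1.79·ex + 0.64·ey = (1.7920,1.9259)
θ=52°: B = A + 1.00·(cos52°, sin52°) = (0.6157, 0.7880)
θ=52°: |BD| = 5.4417
θ=52°: circle(B,3.00) ∩ circle(D,6.00): a=0.2400, h=2.9904
θ=52°:   candidates: C₊=(1.2862,3.7121) cross=16.273; C₋=(0.4201,-2.2056) cross=-16.273
θ=52°:   branch - wants cross < 0 → take C=(0.4201,-2.2056) (cross=-16.273)
θ=52°: ex = (C−B)/|BC| = (-0.0652,-0.9979); ey = (0.9979,-0.0652)
θ=52°: P = B + -1.79·ex + 0.64·ey = (1.3710,2.5325)
θ=145°: B = A + 1.00·(cos145°, sin145°) = (-0.8192, 0.5736)
θ=145°: |BD| = 6.8432
θ=145°: circle(B,3.00) ∩ circle(D,6.00): a=1.4489, h=2.6269
θ=145°:   candidates: C₊=(0.8448,3.0698) cross=17.977; C₋=(0.4044,-2.1656) cross=-17.977
θ=145°:   branch - wants cross < 0 → take C=(0.4044,-2.1656) (cross=-17.977)
θ=145°: ex = (C−B)/|BC| = (0.4079,-0.9130); ey = (0.9130,0.4079)
θ=145°: P = B + -1.79·ex + 0.64·ey = (-0.9649,2.4690)
θ=219°: B = A + 1.00·(cos219°, sin219°) = (-0.7771, -0.6293)
θ=219°: |BD| = 6.8063
θ=219°: circle(B,3.00) ∩ circle(D,6.00): a=1.4197, h=2.6428
θ=219°:   candidates: C₊=(0.3921,2.1334) cross=17.988; C₋=(0.8808,-3.1295) cross=-17.988
θ=219°:   branch - wants cross < 0 → take C=(0.8808,-3.1295) (cross=-17.988)
θ=219°: ex = (C−B)/|BC| = (0.5527,-0.8334); ey = (0.8334,0.5527)
θ=219°: P = B + -1.79·ex + 0.64·ey = (-1.2330,1.2162)

θ=12°: 1.79 1.93
θ=52°: 1.37 2.53
θ=145°: -0.96 2.47
θ=219°: -1.23 1.22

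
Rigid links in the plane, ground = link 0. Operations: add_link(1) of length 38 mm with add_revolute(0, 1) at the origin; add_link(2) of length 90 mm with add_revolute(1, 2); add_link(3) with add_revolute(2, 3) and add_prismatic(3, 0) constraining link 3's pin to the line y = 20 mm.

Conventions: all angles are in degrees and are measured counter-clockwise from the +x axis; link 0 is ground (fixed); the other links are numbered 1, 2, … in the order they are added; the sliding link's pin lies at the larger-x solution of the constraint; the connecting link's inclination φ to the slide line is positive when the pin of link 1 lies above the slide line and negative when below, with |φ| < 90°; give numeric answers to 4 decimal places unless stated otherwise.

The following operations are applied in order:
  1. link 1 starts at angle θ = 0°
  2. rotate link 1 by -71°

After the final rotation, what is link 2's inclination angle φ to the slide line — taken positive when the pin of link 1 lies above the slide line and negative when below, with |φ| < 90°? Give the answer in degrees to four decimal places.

geometry: r = 38 mm, L = 90 mm, e = 20 mm; θ starts at 0°
rotate link 1 by -71°: θ ← 0° -71° = -71°
h = r sin θ − e = -35.929706 − 20 = -55.929706
sin φ = h / L = -55.929706 / 90 = -0.62144118
φ = arcsin(-0.62144118) = -38.421453°

-38.4215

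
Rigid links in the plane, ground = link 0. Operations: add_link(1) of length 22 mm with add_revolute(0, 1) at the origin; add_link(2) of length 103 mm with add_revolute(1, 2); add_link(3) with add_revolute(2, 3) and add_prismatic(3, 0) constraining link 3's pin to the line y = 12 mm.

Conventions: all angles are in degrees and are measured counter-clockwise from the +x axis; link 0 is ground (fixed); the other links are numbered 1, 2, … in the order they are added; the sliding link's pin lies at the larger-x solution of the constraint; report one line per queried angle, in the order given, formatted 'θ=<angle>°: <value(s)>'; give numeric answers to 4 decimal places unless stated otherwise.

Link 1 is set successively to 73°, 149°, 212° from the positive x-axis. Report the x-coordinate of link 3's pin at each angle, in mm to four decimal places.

geometry: r = 22 mm, L = 103 mm, e = 12 mm
θ=73°: crank pin P = (r cos θ, r sin θ) = (6.432178, 21.038705)
θ=73°: h = r sin θ − e = 21.038705 − 12 = 9.038705
θ=73°: x = r cos θ + √(L² − h²) = 6.432178 + 102.602640 = 109.034818
θ=149°: crank pin P = (r cos θ, r sin θ) = (-18.857681, 11.330838)
θ=149°: h = r sin θ − e = 11.330838 − 12 = -0.669162
θ=149°: x = r cos θ + √(L² − h²) = -18.857681 + 102.997826 = 84.140146
θ=212°: crank pin P = (r cos θ, r sin θ) = (-18.657058, -11.658224)
θ=212°: h = r sin θ − e = -11.658224 − 12 = -23.658224
θ=212°: x = r cos θ + √(L² − h²) = -18.657058 + 100.246139 = 81.589081

θ=73°: 109.0348
θ=149°: 84.1401
θ=212°: 81.5891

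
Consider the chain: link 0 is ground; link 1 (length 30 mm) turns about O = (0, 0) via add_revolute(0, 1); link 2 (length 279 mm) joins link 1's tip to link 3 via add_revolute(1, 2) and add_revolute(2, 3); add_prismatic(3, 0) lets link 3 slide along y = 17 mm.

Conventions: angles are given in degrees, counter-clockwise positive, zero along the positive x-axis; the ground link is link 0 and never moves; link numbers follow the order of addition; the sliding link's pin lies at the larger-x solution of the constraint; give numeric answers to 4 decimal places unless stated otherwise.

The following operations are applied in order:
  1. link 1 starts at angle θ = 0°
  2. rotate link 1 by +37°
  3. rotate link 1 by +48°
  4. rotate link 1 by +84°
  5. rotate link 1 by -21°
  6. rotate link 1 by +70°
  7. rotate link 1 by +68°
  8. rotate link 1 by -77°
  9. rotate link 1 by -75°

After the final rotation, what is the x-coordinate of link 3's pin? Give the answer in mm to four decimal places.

geometry: r = 30 mm, L = 279 mm, e = 17 mm; θ starts at 0°
rotate link 1 by +37°: θ ← 0° +37° = 37°
rotate link 1 by +48°: θ ← 37° +48° = 85°
rotate link 1 by +84°: θ ← 85° +84° = 169°
rotate link 1 by -21°: θ ← 169° -21° = 148°
rotate link 1 by +70°: θ ← 148° +70° = 218°
rotate link 1 by +68°: θ ← 218° +68° = 286°
rotate link 1 by -77°: θ ← 286° -77° = 209°
rotate link 1 by -75°: θ ← 209° -75° = 134°
crank pin P = (r cos θ, r sin θ) = (-20.839751, 21.580194)
h = r sin θ − e = 21.580194 − 17 = 4.580194
x = r cos θ + √(L² − h²) = -20.839751 + 278.962402 = 258.122651

258.1227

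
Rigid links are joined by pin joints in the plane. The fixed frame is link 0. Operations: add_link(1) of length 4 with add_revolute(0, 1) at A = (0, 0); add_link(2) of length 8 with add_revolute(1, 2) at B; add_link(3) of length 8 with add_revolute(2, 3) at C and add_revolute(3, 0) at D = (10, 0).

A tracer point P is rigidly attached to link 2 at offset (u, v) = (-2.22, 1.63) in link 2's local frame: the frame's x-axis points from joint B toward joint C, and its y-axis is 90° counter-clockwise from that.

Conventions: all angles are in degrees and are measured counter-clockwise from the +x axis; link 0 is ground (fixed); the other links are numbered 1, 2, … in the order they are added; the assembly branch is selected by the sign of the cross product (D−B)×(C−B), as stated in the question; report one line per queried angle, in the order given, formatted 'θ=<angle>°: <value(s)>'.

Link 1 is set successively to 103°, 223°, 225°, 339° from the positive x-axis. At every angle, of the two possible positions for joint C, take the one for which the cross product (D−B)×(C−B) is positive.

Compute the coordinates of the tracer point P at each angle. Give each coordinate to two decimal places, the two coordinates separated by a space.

A=(0,0), D=(10.00,0)
θ=103°: B = A + 4.00·(cos103°, sin103°) = (-0.8998, 3.8975)
θ=103°: |BD| = 11.5757
θ=103°: circle(B,8.00) ∩ circle(D,8.00): a=5.7878, h=5.5228
θ=103°:   candidates: C₊=(6.4096,7.1491) cross=63.930; C₋=(2.6906,-3.2516) cross=-63.930
θ=103°:   branch + wants cross > 0 → take C=(6.4096,7.1491) (cross=63.930)
θ=103°: ex = (C−B)/|BC| = (0.9137,0.4064); ey = (-0.4064,0.9137)
θ=103°: P = B + -2.22·ex + 1.63·ey = (-3.5907,4.4845)
θ=223°: B = A + 4.00·(cos223°, sin223°) = (-2.9254, -2.7280)
θ=223°: |BD| = 13.2102
θ=223°: circle(B,8.00) ∩ circle(D,8.00): a=6.6051, h=4.5136
θ=223°:   candidates: C₊=(2.6052,3.0523) cross=59.626; C₋=(4.4694,-5.7803) cross=-59.626
θ=223°:   branch + wants cross > 0 → take C=(2.6052,3.0523) (cross=59.626)
θ=223°: ex = (C−B)/|BC| = (0.6913,0.7225); ey = (-0.7225,0.6913)
θ=223°: P = B + -2.22·ex + 1.63·ey = (-5.6379,-3.2052)
θ=225°: B = A + 4.00·(cos225°, sin225°) = (-2.8284, -2.8284)
θ=225°: |BD| = 13.1365
θ=225°: circle(B,8.00) ∩ circle(D,8.00): a=6.5683, h=4.5670
θ=225°:   candidates: C₊=(2.6025,3.0457) cross=59.995; C₋=(4.5691,-5.8741) cross=-59.995
θ=225°:   branch + wants cross > 0 → take C=(2.6025,3.0457) (cross=59.995)
θ=225°: ex = (C−B)/|BC| = (0.6789,0.7343); ey = (-0.7343,0.6789)
θ=225°: P = B + -2.22·ex + 1.63·ey = (-5.5324,-3.3520)
θ=339°: B = A + 4.00·(cos339°, sin339°) = (3.7343, -1.4335)
θ=339°: |BD| = 6.4276
θ=339°: circle(B,8.00) ∩ circle(D,8.00): a=3.2138, h=7.3261
θ=339°:   candidates: C₊=(5.2333,6.4248) cross=47.089; C₋=(8.5010,-7.8583) cross=-47.089
θ=339°:   branch + wants cross > 0 → take C=(5.2333,6.4248) (cross=47.089)
θ=339°: ex = (C−B)/|BC| = (0.1874,0.9823); ey = (-0.9823,0.1874)
θ=339°: P = B + -2.22·ex + 1.63·ey = (1.7172,-3.3087)

θ=103°: -3.59 4.48
θ=223°: -5.64 -3.21
θ=225°: -5.53 -3.35
θ=339°: 1.72 -3.31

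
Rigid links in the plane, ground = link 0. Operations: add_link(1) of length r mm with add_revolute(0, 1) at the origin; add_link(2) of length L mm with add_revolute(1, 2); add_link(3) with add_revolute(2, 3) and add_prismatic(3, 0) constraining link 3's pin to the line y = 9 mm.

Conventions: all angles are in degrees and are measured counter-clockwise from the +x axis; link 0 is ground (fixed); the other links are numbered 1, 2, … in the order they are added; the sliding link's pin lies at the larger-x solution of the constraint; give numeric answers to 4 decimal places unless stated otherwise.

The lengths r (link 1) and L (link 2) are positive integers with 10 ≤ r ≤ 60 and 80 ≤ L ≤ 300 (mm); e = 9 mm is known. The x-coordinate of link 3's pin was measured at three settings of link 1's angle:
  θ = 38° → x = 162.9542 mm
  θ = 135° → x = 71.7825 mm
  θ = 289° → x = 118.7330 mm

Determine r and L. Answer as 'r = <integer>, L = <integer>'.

constraint per measurement: (x − r cos θ)² + (r sin θ − e)² = L²
subtracting the θ₁ and θ₂ equations cancels the r² and L² terms:
r = (x₁² − x₂²) / (2[(x₁cos θ₁ + e sin θ₁) − (x₂cos θ₂ + e sin θ₂)]) = 60.0000 → r = 60
L² = (x₁ − r cos θ₁)² + (r sin θ₁ − e)² = 14160.9975 → L = 119.0000 → L = 119
check at θ₃=289°: x = 118.7330 (printed 118.7330) ✓

r = 60, L = 119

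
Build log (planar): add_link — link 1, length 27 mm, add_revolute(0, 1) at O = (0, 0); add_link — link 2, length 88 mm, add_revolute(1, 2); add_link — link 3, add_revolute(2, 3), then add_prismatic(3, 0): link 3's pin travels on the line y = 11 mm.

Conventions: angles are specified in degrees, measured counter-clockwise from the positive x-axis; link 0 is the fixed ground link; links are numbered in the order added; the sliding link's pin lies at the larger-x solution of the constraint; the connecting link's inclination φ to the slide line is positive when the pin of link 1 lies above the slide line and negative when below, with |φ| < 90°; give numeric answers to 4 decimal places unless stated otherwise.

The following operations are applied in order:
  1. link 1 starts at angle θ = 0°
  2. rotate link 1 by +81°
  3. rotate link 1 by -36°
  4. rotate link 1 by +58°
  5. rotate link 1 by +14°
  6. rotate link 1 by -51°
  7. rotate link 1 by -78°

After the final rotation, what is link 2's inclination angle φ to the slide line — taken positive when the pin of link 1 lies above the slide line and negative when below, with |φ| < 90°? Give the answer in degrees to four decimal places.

geometry: r = 27 mm, L = 88 mm, e = 11 mm; θ starts at 0°
rotate link 1 by +81°: θ ← 0° +81° = 81°
rotate link 1 by -36°: θ ← 81° -36° = 45°
rotate link 1 by +58°: θ ← 45° +58° = 103°
rotate link 1 by +14°: θ ← 103° +14° = 117°
rotate link 1 by -51°: θ ← 117° -51° = 66°
rotate link 1 by -78°: θ ← 66° -78° = -12°
h = r sin θ − e = -5.613616 − 11 = -16.613616
sin φ = h / L = -16.613616 / 88 = -0.18879109
φ = arcsin(-0.18879109) = -10.882242°

-10.8822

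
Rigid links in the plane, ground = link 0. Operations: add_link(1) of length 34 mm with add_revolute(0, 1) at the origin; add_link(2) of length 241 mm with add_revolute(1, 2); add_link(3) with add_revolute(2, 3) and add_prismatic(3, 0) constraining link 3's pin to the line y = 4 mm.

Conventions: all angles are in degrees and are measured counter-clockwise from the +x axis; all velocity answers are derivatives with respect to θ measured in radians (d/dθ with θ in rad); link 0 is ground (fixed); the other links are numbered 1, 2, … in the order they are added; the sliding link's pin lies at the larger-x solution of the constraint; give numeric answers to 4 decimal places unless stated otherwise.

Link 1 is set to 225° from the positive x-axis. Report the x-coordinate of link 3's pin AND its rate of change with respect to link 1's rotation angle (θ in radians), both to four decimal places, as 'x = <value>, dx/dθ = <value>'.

geometry: r = 34 mm, L = 241 mm, e = 4 mm
crank pin P = (r cos θ, r sin θ) = (-24.041631, -24.041631)
h = r sin θ − e = -24.041631 − 4 = -28.041631
x = r cos θ + √(L² − h²) = -24.041631 + 239.363044 = 215.321414
dx/dθ = −r sin θ − h·r cos θ/√(L² − h²) (θ in radians; h = -28.041631) = 21.225128

x = 215.3214, dx/dθ = 21.2251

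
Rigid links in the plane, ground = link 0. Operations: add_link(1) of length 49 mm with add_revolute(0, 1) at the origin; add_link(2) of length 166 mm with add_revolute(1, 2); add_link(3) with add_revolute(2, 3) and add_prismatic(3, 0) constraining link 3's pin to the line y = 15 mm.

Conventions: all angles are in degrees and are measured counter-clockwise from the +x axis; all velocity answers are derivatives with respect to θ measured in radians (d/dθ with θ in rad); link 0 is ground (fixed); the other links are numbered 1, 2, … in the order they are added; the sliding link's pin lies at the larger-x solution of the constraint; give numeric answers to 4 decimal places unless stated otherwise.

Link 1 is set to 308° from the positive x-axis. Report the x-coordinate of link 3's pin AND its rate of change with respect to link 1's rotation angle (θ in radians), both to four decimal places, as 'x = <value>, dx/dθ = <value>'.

geometry: r = 49 mm, L = 166 mm, e = 15 mm
crank pin P = (r cos θ, r sin θ) = (30.167412, -38.612527)
h = r sin θ − e = -38.612527 − 15 = -53.612527
x = r cos θ + √(L² − h²) = 30.167412 + 157.104096 = 187.271508
dx/dθ = −r sin θ − h·r cos θ/√(L² − h²) (θ in radians; h = -53.612527) = 48.907301

x = 187.2715, dx/dθ = 48.9073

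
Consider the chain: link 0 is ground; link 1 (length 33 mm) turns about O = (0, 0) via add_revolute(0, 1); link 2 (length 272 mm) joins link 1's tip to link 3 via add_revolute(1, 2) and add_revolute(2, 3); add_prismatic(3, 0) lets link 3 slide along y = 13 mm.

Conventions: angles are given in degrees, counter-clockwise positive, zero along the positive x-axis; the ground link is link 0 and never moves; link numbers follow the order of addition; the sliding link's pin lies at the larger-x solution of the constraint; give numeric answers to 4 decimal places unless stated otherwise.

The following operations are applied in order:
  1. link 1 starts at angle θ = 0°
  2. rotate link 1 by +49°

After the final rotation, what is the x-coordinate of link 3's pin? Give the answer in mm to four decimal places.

geometry: r = 33 mm, L = 272 mm, e = 13 mm; θ starts at 0°
rotate link 1 by +49°: θ ← 0° +49° = 49°
crank pin P = (r cos θ, r sin θ) = (21.649948, 24.905416)
h = r sin θ − e = 24.905416 − 13 = 11.905416
x = r cos θ + √(L² − h²) = 21.649948 + 271.739326 = 293.389274

293.3893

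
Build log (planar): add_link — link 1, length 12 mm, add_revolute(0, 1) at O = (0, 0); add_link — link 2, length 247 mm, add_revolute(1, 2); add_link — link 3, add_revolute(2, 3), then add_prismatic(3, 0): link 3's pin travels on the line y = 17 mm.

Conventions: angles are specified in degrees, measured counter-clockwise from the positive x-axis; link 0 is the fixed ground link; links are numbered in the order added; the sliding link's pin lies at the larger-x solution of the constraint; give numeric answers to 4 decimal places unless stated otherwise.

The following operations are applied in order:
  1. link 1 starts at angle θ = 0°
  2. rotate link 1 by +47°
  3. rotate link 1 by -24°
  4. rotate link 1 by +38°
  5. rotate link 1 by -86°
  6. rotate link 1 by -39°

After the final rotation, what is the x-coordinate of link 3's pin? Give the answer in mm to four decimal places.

geometry: r = 12 mm, L = 247 mm, e = 17 mm; θ starts at 0°
rotate link 1 by +47°: θ ← 0° +47° = 47°
rotate link 1 by -24°: θ ← 47° -24° = 23°
rotate link 1 by +38°: θ ← 23° +38° = 61°
rotate link 1 by -86°: θ ← 61° -86° = -25°
rotate link 1 by -39°: θ ← -25° -39° = -64°
crank pin P = (r cos θ, r sin θ) = (5.260454, -10.785529)
h = r sin θ − e = -10.785529 − 17 = -27.785529
x = r cos θ + √(L² − h²) = 5.260454 + 245.432199 = 250.692653

250.6927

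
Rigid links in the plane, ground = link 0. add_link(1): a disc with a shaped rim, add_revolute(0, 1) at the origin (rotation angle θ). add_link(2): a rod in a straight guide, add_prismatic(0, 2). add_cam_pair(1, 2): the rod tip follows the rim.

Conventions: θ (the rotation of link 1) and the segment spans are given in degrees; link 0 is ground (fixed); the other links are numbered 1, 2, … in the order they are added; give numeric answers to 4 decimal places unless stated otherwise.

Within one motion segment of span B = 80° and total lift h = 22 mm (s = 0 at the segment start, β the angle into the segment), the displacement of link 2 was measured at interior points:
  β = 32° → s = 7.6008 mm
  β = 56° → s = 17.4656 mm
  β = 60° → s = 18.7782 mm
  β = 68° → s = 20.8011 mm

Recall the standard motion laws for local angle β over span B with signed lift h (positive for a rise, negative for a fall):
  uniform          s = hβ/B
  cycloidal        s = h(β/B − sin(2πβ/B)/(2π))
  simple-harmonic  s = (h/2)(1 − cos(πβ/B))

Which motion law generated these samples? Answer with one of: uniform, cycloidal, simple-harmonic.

candidates at β/B = r: uniform s = h·r (linear in β); cycloidal s = h·(r − sin(2πr)/(2π)); simple-harmonic s = (h/2)(1 − cos(πr))
β=32°: printed 7.6008 | uniform 8.8000, cycloidal 6.7419, simple-harmonic 7.6008
β=56°: printed 17.4656 | uniform 15.4000, cycloidal 18.7300, simple-harmonic 17.4656
β=60°: printed 18.7782 | uniform 16.5000, cycloidal 20.0014, simple-harmonic 18.7782
β=68°: printed 20.8011 | uniform 18.7000, cycloidal 21.5327, simple-harmonic 20.8011
only one law matches every sample → simple-harmonic

simple-harmonic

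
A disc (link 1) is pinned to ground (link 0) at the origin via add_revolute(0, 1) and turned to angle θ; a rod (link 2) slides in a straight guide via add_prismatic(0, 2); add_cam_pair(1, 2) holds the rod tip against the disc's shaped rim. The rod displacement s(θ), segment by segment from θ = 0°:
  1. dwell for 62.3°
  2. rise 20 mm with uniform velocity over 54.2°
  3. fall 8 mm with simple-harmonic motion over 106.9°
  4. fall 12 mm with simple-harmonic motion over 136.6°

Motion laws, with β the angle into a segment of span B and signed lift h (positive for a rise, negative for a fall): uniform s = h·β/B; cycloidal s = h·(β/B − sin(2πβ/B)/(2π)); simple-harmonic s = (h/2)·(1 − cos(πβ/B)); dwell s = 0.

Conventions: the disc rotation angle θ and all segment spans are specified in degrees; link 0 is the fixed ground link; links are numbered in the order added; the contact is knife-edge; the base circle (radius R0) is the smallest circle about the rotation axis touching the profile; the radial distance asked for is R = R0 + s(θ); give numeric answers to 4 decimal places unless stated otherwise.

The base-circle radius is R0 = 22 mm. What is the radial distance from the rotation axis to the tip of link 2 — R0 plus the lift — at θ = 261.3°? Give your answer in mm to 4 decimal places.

segment 1 (0° to 62.3°, dwell): s unchanged at 0.0000
segment 2 (62.3° to 116.5°, uniform, h = 20) is passed completely: s = 0.0000 + (20) = 20.0000
segment 3 (116.5° to 223.4°, simple-harmonic, h = -8) is passed completely: s = 20.0000 + (-8) = 12.0000
θ = 261.3° falls in segment 4 (223.4° to 360°, simple-harmonic, h = -12): β = 261.3 − 223.4 = 37.9°, B = 136.6°; Δs = -12/2·(1 − cos(π·0.2775)) = -2.1386; s = 12.0000 − 2.1386 = 9.8614
R = R0 + s = 22 + 9.8614 = 31.8614

31.8614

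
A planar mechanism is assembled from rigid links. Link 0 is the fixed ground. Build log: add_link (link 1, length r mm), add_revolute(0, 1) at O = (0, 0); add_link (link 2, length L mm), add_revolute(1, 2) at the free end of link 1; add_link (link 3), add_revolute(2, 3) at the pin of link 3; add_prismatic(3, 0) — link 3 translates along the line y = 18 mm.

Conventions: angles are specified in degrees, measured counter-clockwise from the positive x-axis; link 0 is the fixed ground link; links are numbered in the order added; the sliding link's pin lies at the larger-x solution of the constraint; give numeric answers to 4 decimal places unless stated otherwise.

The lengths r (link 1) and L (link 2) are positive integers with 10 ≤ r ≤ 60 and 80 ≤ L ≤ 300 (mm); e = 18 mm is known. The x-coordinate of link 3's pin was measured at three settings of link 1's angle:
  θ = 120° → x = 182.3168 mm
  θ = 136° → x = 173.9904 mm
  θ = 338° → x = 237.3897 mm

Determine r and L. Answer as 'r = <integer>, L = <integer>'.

constraint per measurement: (x − r cos θ)² + (r sin θ − e)² = L²
subtracting the θ₁ and θ₂ equations cancels the r² and L² terms:
r = (x₁² − x₂²) / (2[(x₁cos θ₁ + e sin θ₁) − (x₂cos θ₂ + e sin θ₂)]) = 40.0000 → r = 40
L² = (x₁ − r cos θ₁)² + (r sin θ₁ − e)² = 41209.0110 → L = 203.0000 → L = 203
check at θ₃=338°: x = 237.3897 (printed 237.3897) ✓

r = 40, L = 203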